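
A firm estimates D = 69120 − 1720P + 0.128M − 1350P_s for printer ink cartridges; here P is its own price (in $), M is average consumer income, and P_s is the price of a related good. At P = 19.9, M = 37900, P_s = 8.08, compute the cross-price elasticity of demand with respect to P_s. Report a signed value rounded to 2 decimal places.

At the given values, D = 69120 − 1720(19.9) + 0.128(37900) − 1350(8.08) = 28835.2.
∂D/∂P_s = -1350.
E = (-1350) × (8.08/28835.2) = -0.3782…

-0.38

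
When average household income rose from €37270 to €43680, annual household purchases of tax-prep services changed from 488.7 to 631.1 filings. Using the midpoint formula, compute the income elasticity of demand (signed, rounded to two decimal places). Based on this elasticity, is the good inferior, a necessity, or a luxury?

1.61; luxury

%ΔQ = (631.1 − 488.7)/[( 488.7 + 631.1)/2] = 142.4/559.9 = 0.254331…
%ΔIncome = (43680 − 37270)/[( 37270 + 43680)/2] = 6410/40475 = 0.158369…
E_income = (142.4/559.9) / (6410/40475) = 1.6059…
E_income > 1 ⇒ normal good, luxury.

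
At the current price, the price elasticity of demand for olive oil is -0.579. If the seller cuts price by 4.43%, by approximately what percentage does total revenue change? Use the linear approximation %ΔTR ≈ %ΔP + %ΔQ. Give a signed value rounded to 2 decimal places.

-1.87%

%ΔQ ≈ Ed × %ΔP = (-0.579) × (-4.43%) = +2.5650%
%ΔTR ≈ %ΔP + %ΔQ = (-4.43%) + (+2.5650%) = -1.8650%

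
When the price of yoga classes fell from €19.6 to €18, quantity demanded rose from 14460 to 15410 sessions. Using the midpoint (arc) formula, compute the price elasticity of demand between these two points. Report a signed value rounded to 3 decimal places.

%ΔQ = (15410 − 14460) / [(14460 + 15410)/2] = 950/14935 = 0.063608…
%ΔP = (18 − 19.6) / [(19.6 + 18)/2] = -1.6/18.8 = -0.085106…
Arc Ed = %ΔQ / %ΔP = (950/14935) / (-1.6/18.8) = -0.74740…

-0.747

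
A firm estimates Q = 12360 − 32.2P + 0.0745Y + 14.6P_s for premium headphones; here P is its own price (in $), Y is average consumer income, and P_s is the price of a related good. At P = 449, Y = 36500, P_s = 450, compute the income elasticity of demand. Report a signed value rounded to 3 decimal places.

0.378

At the given values, Q = 12360 − 32.2(449) + 0.0745(36500) + 14.6(450) = 7191.45.
∂Q/∂Y = 0.0745.
E = (0.0745) × (36500/7191.45) = 0.37812…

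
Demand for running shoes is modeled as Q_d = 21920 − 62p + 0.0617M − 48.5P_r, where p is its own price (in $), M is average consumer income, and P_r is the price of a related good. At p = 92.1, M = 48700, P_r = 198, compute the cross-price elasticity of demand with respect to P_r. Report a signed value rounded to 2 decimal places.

At the given values, Q_d = 21920 − 62(92.1) + 0.0617(48700) − 48.5(198) = 9611.59.
∂Q_d/∂P_r = -48.5.
E = (-48.5) × (198/9611.59) = -0.9991…

-1.00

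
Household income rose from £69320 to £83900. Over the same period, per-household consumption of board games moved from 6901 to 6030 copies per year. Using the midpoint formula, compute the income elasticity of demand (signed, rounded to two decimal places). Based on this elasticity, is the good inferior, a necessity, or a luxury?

-0.71; inferior

%ΔQ = (6030 − 6901)/[( 6901 + 6030)/2] = -871/6465.5 = -0.134715…
%ΔIncome = (83900 − 69320)/[( 69320 + 83900)/2] = 14580/76610 = 0.190314…
E_income = (-871/6465.5) / (14580/76610) = -0.7078…
E_income < 0 ⇒ inferior good.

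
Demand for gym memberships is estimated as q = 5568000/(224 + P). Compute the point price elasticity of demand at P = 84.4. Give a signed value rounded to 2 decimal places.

dq/dP = −5568000/(224 + P)² = -58.5424. At P = 84.4, q = 18054.5.
Ed = (dq/dP)·(P/q) = (-58.5424) × (84.4/18054.5) = -0.2736…

-0.27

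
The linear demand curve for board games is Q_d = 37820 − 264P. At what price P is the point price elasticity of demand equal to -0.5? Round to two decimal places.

Ed = −264P/(37820 − 264P). Set this equal to -0.5:
264P = 0.5·(37820 − 264P) ⇒ 264P(1 + 0.5) = 0.5·37820
P = 0.5·37820 / (264·1.5) = 47.7525…

47.75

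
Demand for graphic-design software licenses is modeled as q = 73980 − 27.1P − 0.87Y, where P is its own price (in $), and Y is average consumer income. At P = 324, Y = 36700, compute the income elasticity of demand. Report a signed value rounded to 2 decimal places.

-0.96

At the given values, q = 73980 − 27.1(324) − 0.87(36700) = 33270.6.
∂q/∂Y = -0.87.
E = (-0.87) × (36700/33270.6) = -0.9596…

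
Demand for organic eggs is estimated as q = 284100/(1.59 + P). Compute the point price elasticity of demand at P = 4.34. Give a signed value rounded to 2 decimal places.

-0.73

dq/dP = −284100/(1.59 + P)² = -8079.08. At P = 4.34, q = 47908.9.
Ed = (dq/dP)·(P/q) = (-8079.08) × (4.34/47908.9) = -0.7318…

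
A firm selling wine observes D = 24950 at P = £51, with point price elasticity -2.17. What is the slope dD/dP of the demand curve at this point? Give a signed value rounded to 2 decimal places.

-1061.60

Ed = (dD/dP)·(P/D) ⇒ dD/dP = Ed·D/P = (-2.17)·24950/51 = -1061.5980…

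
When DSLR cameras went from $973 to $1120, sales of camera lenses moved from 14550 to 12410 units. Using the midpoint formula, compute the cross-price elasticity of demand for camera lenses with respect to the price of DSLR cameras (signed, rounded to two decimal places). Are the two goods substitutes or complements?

-1.13; complements

%ΔQ_{camera lenses} = (12410 − 14550)/avg = -2140/13480 = -0.158753…
%ΔP_{DSLR cameras} = (1120 − 973)/avg = 147/1046.5 = 0.140468…
E_cross = (-2140/13480) / (147/1046.5) = -1.1301…
E_cross < 0 ⇒ the goods are complements.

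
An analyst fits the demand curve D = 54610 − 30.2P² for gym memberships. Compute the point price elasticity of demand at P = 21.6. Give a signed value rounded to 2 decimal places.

-0.70

dD/dP = −2·30.2·P = -1304.64. At P = 21.6, D = 40519.888.
Ed = (dD/dP)·(P/D) = (-1304.64) × (21.6/40519.888) = -0.6954…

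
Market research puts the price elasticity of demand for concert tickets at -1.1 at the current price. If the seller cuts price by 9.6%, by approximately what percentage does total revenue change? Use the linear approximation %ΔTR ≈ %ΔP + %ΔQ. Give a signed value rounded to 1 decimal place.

+1.0%

%ΔQ ≈ Ed × %ΔP = (-1.1) × (-9.6%) = +10.5600%
%ΔTR ≈ %ΔP + %ΔQ = (-9.6%) + (+10.5600%) = +0.9600%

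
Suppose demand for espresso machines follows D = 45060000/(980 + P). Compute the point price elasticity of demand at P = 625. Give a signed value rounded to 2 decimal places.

dD/dP = −45060000/(980 + P)² = -17.4921. At P = 625, D = 28074.8.
Ed = (dD/dP)·(P/D) = (-17.4921) × (625/28074.8) = -0.3894…

-0.39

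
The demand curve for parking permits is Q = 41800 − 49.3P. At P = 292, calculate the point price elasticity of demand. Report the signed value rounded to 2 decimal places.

-0.53

dQ/dP = −49.3. At P = 292, Q = 41800 − 49.3(292) = 27404.4.
Ed = (dQ/dP)·(P/Q) = −49.3 × (292/27404.4) = -0.5253…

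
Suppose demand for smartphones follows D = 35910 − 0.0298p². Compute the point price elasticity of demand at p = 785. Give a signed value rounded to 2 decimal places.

-2.09

dD/dp = −2·0.0298·p = -46.786. At p = 785, D = 17546.495.
Ed = (dD/dp)·(p/D) = (-46.786) × (785/17546.495) = -2.0931…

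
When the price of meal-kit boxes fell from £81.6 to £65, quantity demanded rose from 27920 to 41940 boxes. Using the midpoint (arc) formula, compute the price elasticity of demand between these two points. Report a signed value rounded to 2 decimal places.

%ΔQ = (41940 − 27920) / [(27920 + 41940)/2] = 14020/34930 = 0.401374…
%ΔP = (65 − 81.6) / [(81.6 + 65)/2] = -16.6/73.3 = -0.226466…
Arc Ed = %ΔQ / %ΔP = (14020/34930) / (-16.6/73.3) = -1.7723…

-1.77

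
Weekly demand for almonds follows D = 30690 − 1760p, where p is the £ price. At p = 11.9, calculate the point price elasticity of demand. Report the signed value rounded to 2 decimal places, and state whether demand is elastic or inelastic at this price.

dD/dp = −1760. At p = 11.9, D = 30690 − 1760(11.9) = 9746.
Ed = (dD/dp)·(p/D) = −1760 × (11.9/9746) = -2.1489…
|Ed| = 2.15 > 1, so demand is elastic.

-2.15; elastic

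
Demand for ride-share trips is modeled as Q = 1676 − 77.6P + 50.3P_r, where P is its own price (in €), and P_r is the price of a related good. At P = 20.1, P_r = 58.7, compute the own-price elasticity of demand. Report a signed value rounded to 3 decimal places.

At the given values, Q = 1676 − 77.6(20.1) + 50.3(58.7) = 3068.85.
∂Q/∂P = −77.6.
E = (-77.6) × (20.1/3068.85) = -0.50825…

-0.508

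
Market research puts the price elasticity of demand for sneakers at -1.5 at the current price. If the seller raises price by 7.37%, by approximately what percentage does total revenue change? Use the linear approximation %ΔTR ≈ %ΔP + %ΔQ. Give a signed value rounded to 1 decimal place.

%ΔQ ≈ Ed × %ΔP = (-1.5) × (+7.37%) = -11.0550%
%ΔTR ≈ %ΔP + %ΔQ = (+7.37%) + (-11.0550%) = -3.6850%

-3.7%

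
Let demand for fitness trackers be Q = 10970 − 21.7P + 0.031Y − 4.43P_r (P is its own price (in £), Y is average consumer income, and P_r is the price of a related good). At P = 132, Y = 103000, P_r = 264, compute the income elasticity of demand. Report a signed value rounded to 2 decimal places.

0.32

At the given values, Q = 10970 − 21.7(132) + 0.031(103000) − 4.43(264) = 10129.08.
∂Q/∂Y = 0.031.
E = (0.031) × (103000/10129.08) = 0.3152…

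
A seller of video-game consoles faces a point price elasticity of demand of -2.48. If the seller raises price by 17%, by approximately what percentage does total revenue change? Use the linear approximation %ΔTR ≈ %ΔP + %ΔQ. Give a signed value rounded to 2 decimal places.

-25.16%

%ΔQ ≈ Ed × %ΔP = (-2.48) × (+17%) = -42.1600%
%ΔTR ≈ %ΔP + %ΔQ = (+17%) + (-42.1600%) = -25.1600%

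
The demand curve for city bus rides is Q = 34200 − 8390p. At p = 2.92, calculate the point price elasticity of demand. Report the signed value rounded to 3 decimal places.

dQ/dp = −8390. At p = 2.92, Q = 34200 − 8390(2.92) = 9701.2.
Ed = (dQ/dp)·(p/Q) = −8390 × (2.92/9701.2) = -2.52533…

-2.525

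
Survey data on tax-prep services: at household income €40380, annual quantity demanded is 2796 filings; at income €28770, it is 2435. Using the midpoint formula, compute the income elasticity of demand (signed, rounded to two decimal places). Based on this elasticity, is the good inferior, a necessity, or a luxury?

0.41; necessity

%ΔQ = (2435 − 2796)/[( 2796 + 2435)/2] = -361/2615.5 = -0.138023…
%ΔIncome = (28770 − 40380)/[( 40380 + 28770)/2] = -11610/34575 = -0.335791…
E_income = (-361/2615.5) / (-11610/34575) = 0.4110…
0 < E_income < 1 ⇒ normal good, necessity.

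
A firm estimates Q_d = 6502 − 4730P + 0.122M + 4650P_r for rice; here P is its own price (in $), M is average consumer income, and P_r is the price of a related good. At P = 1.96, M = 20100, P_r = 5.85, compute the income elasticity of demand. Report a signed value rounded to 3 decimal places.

At the given values, Q_d = 6502 − 4730(1.96) + 0.122(20100) + 4650(5.85) = 26885.9.
∂Q_d/∂M = 0.122.
E = (0.122) × (20100/26885.9) = 0.09120…

0.091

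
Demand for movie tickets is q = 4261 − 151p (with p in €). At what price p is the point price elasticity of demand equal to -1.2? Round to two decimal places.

15.39

Ed = −151p/(4261 − 151p). Set this equal to -1.2:
151p = 1.2·(4261 − 151p) ⇒ 151p(1 + 1.2) = 1.2·4261
p = 1.2·4261 / (151·2.2) = 15.3919…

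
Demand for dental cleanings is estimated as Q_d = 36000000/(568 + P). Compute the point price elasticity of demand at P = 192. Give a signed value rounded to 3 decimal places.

-0.253

dQ_d/dP = −36000000/(568 + P)² = -62.3269. At P = 192, Q_d = 47368.4.
Ed = (dQ_d/dP)·(P/Q_d) = (-62.3269) × (192/47368.4) = -0.25263…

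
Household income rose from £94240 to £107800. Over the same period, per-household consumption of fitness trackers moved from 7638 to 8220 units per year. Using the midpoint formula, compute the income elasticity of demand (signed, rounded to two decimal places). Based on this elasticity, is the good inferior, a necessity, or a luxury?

%ΔQ = (8220 − 7638)/[( 7638 + 8220)/2] = 582/7929 = 0.073401…
%ΔIncome = (107800 − 94240)/[( 94240 + 107800)/2] = 13560/101020 = 0.134230…
E_income = (582/7929) / (13560/101020) = 0.5468…
0 < E_income < 1 ⇒ normal good, necessity.

0.55; necessity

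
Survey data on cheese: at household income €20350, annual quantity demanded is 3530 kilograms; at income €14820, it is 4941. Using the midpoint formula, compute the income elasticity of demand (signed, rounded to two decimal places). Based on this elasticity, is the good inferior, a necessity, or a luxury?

%ΔQ = (4941 − 3530)/[( 3530 + 4941)/2] = 1411/4235.5 = 0.333136…
%ΔIncome = (14820 − 20350)/[( 20350 + 14820)/2] = -5530/17585 = -0.314472…
E_income = (1411/4235.5) / (-5530/17585) = -1.0593…
E_income < 0 ⇒ inferior good.

-1.06; inferior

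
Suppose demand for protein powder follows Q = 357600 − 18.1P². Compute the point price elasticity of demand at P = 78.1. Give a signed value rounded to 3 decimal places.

-0.893

dQ/dP = −2·18.1·P = -2827.22. At P = 78.1, Q = 247197.059.
Ed = (dQ/dP)·(P/Q) = (-2827.22) × (78.1/247197.059) = -0.89323…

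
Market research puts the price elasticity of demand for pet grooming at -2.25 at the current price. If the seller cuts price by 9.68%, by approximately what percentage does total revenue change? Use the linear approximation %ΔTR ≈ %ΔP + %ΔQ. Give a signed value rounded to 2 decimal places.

+12.10%

%ΔQ ≈ Ed × %ΔP = (-2.25) × (-9.68%) = +21.7800%
%ΔTR ≈ %ΔP + %ΔQ = (-9.68%) + (+21.7800%) = +12.1000%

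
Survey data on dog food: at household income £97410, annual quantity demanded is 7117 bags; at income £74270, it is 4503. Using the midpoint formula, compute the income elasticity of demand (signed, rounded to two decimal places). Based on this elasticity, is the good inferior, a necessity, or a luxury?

%ΔQ = (4503 − 7117)/[( 7117 + 4503)/2] = -2614/5810 = -0.449913…
%ΔIncome = (74270 − 97410)/[( 97410 + 74270)/2] = -23140/85840 = -0.269571…
E_income = (-2614/5810) / (-23140/85840) = 1.6689…
E_income > 1 ⇒ normal good, luxury.

1.67; luxury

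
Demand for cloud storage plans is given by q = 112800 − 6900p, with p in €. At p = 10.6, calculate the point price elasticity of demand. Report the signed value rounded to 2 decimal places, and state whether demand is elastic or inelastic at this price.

dq/dp = −6900. At p = 10.6, q = 112800 − 6900(10.6) = 39660.
Ed = (dq/dp)·(p/q) = −6900 × (10.6/39660) = -1.8441…
|Ed| = 1.84 > 1, so demand is elastic.

-1.84; elastic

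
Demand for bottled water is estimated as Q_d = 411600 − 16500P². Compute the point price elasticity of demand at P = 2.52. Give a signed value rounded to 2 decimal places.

-0.68

dQ_d/dP = −2·16500·P = -83160. At P = 2.52, Q_d = 306818.4.
Ed = (dQ_d/dP)·(P/Q_d) = (-83160) × (2.52/306818.4) = -0.6830…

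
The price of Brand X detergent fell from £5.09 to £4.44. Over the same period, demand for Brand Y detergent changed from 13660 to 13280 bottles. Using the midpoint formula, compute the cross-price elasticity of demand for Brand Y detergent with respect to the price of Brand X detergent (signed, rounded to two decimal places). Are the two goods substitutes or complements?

%ΔQ_{Brand Y detergent} = (13280 − 13660)/avg = -380/13470 = -0.028210…
%ΔP_{Brand X detergent} = (4.44 − 5.09)/avg = -0.65/4.765 = -0.136411…
E_cross = (-380/13470) / (-0.65/4.765) = 0.2068…
E_cross > 0 ⇒ the goods are substitutes.

0.21; substitutes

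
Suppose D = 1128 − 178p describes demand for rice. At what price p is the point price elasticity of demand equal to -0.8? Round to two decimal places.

Ed = −178p/(1128 − 178p). Set this equal to -0.8:
178p = 0.8·(1128 − 178p) ⇒ 178p(1 + 0.8) = 0.8·1128
p = 0.8·1128 / (178·1.8) = 2.8164…

2.82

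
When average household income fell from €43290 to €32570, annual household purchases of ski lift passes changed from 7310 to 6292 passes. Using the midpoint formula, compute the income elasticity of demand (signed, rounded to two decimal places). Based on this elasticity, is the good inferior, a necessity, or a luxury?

%ΔQ = (6292 − 7310)/[( 7310 + 6292)/2] = -1018/6801 = -0.149683…
%ΔIncome = (32570 − 43290)/[( 43290 + 32570)/2] = -10720/37930 = -0.282625…
E_income = (-1018/6801) / (-10720/37930) = 0.5296…
0 < E_income < 1 ⇒ normal good, necessity.

0.53; necessity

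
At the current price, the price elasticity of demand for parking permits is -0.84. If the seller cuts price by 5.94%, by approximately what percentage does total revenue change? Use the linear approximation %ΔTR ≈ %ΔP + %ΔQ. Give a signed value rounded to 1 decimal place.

%ΔQ ≈ Ed × %ΔP = (-0.84) × (-5.94%) = +4.9896%
%ΔTR ≈ %ΔP + %ΔQ = (-5.94%) + (+4.9896%) = -0.9504%

-1.0%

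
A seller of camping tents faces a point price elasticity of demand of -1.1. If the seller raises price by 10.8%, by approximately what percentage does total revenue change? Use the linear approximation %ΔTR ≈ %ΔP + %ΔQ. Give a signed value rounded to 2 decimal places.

%ΔQ ≈ Ed × %ΔP = (-1.1) × (+10.8%) = -11.8800%
%ΔTR ≈ %ΔP + %ΔQ = (+10.8%) + (-11.8800%) = -1.0800%

-1.08%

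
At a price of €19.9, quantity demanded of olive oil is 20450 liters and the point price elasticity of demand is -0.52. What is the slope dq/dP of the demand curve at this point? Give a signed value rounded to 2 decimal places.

Ed = (dq/dP)·(P/q) ⇒ dq/dP = Ed·q/P = (-0.52)·20450/19.9 = -534.3718…

-534.37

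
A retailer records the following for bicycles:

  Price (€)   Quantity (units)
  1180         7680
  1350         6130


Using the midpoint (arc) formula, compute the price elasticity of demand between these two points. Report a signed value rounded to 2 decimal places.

-1.67

%ΔQ = (6130 − 7680) / [(7680 + 6130)/2] = -1550/6905 = -0.224475…
%ΔP = (1350 − 1180) / [(1180 + 1350)/2] = 170/1265 = 0.134387…
Arc Ed = %ΔQ / %ΔP = (-1550/6905) / (170/1265) = -1.6703…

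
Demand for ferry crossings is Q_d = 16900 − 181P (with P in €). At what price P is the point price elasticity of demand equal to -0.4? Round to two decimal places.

Ed = −181P/(16900 − 181P). Set this equal to -0.4:
181P = 0.4·(16900 − 181P) ⇒ 181P(1 + 0.4) = 0.4·16900
P = 0.4·16900 / (181·1.4) = 26.6771…

26.68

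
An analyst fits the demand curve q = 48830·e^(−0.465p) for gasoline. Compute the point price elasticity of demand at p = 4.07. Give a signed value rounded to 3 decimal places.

dq/dp = −0.465·q = -3421.49. At p = 4.07, q = 7358.05.
Ed = (dq/dp)·(p/q) = (-3421.49) × (4.07/7358.05) = -1.89255

-1.893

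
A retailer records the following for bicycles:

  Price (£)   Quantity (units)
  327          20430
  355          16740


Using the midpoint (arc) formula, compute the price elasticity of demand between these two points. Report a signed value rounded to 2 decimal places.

-2.42

%ΔQ = (16740 − 20430) / [(20430 + 16740)/2] = -3690/18585 = -0.198547…
%ΔP = (355 − 327) / [(327 + 355)/2] = 28/341 = 0.082111…
Arc Ed = %ΔQ / %ΔP = (-3690/18585) / (28/341) = -2.4180…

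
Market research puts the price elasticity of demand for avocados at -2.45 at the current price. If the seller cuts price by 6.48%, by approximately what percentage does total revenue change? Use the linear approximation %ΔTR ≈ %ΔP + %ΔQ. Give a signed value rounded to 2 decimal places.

%ΔQ ≈ Ed × %ΔP = (-2.45) × (-6.48%) = +15.8760%
%ΔTR ≈ %ΔP + %ΔQ = (-6.48%) + (+15.8760%) = +9.3960%

+9.40%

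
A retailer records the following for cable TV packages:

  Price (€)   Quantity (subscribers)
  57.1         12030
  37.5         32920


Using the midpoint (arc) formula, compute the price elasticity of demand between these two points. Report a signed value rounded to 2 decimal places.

-2.24

%ΔQ = (32920 − 12030) / [(12030 + 32920)/2] = 20890/22475 = 0.929477…
%ΔP = (37.5 − 57.1) / [(57.1 + 37.5)/2] = -19.6/47.3 = -0.414376…
Arc Ed = %ΔQ / %ΔP = (20890/22475) / (-19.6/47.3) = -2.2430…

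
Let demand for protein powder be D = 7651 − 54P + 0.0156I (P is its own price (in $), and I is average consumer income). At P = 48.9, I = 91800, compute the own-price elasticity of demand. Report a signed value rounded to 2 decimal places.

-0.41

At the given values, D = 7651 − 54(48.9) + 0.0156(91800) = 6442.48.
∂D/∂P = −54.
E = (-54) × (48.9/6442.48) = -0.4098…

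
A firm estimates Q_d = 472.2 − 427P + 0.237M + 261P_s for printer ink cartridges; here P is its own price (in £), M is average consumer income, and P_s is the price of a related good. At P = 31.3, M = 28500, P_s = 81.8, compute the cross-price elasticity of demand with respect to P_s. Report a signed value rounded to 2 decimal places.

At the given values, Q_d = 472.2 − 427(31.3) + 0.237(28500) + 261(81.8) = 15211.4.
∂Q_d/∂P_s = 261.
E = (261) × (81.8/15211.4) = 1.4035…

1.40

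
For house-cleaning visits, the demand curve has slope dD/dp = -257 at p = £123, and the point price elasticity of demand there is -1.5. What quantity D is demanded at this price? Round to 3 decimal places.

21074.000

Ed = (dD/dp)·(p/D) ⇒ D = (dD/dp)·p/Ed = (-257)·123/(-1.5) = 21074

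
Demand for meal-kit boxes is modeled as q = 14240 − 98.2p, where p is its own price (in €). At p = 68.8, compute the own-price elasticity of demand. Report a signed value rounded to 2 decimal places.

At the given values, q = 14240 − 98.2(68.8) = 7483.84.
∂q/∂p = −98.2.
E = (-98.2) × (68.8/7483.84) = -0.9027…

-0.90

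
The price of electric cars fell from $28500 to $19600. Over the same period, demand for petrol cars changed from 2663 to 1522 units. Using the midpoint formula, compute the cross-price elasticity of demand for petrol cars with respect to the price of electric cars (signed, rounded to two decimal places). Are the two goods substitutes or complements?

1.47; substitutes

%ΔQ_{petrol cars} = (1522 − 2663)/avg = -1141/2092.5 = -0.545280…
%ΔP_{electric cars} = (19600 − 28500)/avg = -8900/24050 = -0.370062…
E_cross = (-1141/2092.5) / (-8900/24050) = 1.4734…
E_cross > 0 ⇒ the goods are substitutes.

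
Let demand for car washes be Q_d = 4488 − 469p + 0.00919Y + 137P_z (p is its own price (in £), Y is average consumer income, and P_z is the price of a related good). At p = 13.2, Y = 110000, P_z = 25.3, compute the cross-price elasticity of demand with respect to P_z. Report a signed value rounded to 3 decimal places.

1.249

At the given values, Q_d = 4488 − 469(13.2) + 0.00919(110000) + 137(25.3) = 2774.2.
∂Q_d/∂P_z = 137.
E = (137) × (25.3/2774.2) = 1.24940…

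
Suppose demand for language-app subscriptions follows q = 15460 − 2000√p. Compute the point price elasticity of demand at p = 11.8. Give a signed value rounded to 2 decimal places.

-0.40

dq/dp = −2000/(2√p) = -291.111. At p = 11.8, q = 8589.77.
Ed = (dq/dp)·(p/q) = (-291.111) × (11.8/8589.77) = -0.3999…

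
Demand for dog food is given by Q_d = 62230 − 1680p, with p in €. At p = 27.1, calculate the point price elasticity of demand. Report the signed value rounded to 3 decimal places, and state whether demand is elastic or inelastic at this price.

dQ_d/dp = −1680. At p = 27.1, Q_d = 62230 − 1680(27.1) = 16702.
Ed = (dQ_d/dp)·(p/Q_d) = −1680 × (27.1/16702) = -2.72590…
|Ed| = 2.726 > 1, so demand is elastic.

-2.726; elastic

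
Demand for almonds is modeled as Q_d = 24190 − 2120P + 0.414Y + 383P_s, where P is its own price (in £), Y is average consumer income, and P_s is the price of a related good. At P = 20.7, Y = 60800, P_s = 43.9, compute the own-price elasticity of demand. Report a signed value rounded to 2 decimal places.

-1.97

At the given values, Q_d = 24190 − 2120(20.7) + 0.414(60800) + 383(43.9) = 22290.9.
∂Q_d/∂P = −2120.
E = (-2120) × (20.7/22290.9) = -1.9686…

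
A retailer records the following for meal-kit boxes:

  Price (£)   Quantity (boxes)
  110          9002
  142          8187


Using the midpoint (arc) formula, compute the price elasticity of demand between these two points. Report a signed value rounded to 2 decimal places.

-0.37

%ΔQ = (8187 − 9002) / [(9002 + 8187)/2] = -815/8594.5 = -0.094828…
%ΔP = (142 − 110) / [(110 + 142)/2] = 32/126 = 0.253968…
Arc Ed = %ΔQ / %ΔP = (-815/8594.5) / (32/126) = -0.3733…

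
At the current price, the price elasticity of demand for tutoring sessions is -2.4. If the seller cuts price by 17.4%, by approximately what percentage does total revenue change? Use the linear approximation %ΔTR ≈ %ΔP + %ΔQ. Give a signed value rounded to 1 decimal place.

%ΔQ ≈ Ed × %ΔP = (-2.4) × (-17.4%) = +41.7600%
%ΔTR ≈ %ΔP + %ΔQ = (-17.4%) + (+41.7600%) = +24.3600%

+24.4%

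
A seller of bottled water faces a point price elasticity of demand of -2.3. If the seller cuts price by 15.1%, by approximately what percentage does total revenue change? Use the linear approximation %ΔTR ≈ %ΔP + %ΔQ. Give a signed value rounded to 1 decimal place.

+19.6%

%ΔQ ≈ Ed × %ΔP = (-2.3) × (-15.1%) = +34.7300%
%ΔTR ≈ %ΔP + %ΔQ = (-15.1%) + (+34.7300%) = +19.6300%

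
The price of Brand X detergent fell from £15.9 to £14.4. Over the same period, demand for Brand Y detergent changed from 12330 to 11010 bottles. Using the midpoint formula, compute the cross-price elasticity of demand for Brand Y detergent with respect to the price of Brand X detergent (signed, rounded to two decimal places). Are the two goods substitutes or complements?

%ΔQ_{Brand Y detergent} = (11010 − 12330)/avg = -1320/11670 = -0.113110…
%ΔP_{Brand X detergent} = (14.4 − 15.9)/avg = -1.5/15.15 = -0.099009…
E_cross = (-1320/11670) / (-1.5/15.15) = 1.1424…
E_cross > 0 ⇒ the goods are substitutes.

1.14; substitutes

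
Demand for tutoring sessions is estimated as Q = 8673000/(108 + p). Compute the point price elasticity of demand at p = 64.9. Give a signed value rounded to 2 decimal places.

-0.38

dQ/dp = −8673000/(108 + p)² = -290.121. At p = 64.9, Q = 50161.9.
Ed = (dQ/dp)·(p/Q) = (-290.121) × (64.9/50161.9) = -0.3753…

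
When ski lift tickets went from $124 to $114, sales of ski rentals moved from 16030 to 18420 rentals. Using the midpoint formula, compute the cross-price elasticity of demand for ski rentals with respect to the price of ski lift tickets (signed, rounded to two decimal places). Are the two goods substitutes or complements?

%ΔQ_{ski rentals} = (18420 − 16030)/avg = 2390/17225 = 0.138751…
%ΔP_{ski lift tickets} = (114 − 124)/avg = -10/119 = -0.084033…
E_cross = (2390/17225) / (-10/119) = -1.6511…
E_cross < 0 ⇒ the goods are complements.

-1.65; complements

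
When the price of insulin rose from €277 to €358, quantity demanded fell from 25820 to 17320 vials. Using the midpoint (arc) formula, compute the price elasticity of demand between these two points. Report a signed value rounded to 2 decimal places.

-1.54

%ΔQ = (17320 − 25820) / [(25820 + 17320)/2] = -8500/21570 = -0.394065…
%ΔP = (358 − 277) / [(277 + 358)/2] = 81/317.5 = 0.255118…
Arc Ed = %ΔQ / %ΔP = (-8500/21570) / (81/317.5) = -1.5446…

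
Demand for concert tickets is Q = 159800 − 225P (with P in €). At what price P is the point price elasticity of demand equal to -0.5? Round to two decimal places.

236.74

Ed = −225P/(159800 − 225P). Set this equal to -0.5:
225P = 0.5·(159800 − 225P) ⇒ 225P(1 + 0.5) = 0.5·159800
P = 0.5·159800 / (225·1.5) = 236.7407…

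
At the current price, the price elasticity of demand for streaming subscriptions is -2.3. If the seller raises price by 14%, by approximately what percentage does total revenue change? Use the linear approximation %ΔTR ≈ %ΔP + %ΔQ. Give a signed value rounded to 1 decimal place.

%ΔQ ≈ Ed × %ΔP = (-2.3) × (+14%) = -32.2000%
%ΔTR ≈ %ΔP + %ΔQ = (+14%) + (-32.2000%) = -18.2000%

-18.2%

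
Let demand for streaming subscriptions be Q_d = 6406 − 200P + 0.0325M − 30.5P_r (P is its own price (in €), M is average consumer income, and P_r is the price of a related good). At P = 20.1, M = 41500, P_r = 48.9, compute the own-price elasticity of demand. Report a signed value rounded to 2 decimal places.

-1.79

At the given values, Q_d = 6406 − 200(20.1) + 0.0325(41500) − 30.5(48.9) = 2243.3.
∂Q_d/∂P = −200.
E = (-200) × (20.1/2243.3) = -1.7920…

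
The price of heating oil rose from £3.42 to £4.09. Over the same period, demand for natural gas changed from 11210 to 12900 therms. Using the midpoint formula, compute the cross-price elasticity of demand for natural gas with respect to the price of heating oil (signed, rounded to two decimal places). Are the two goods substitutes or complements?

%ΔQ_{natural gas} = (12900 − 11210)/avg = 1690/12055 = 0.140190…
%ΔP_{heating oil} = (4.09 − 3.42)/avg = 0.67/3.755 = 0.178428…
E_cross = (1690/12055) / (0.67/3.755) = 0.7856…
E_cross > 0 ⇒ the goods are substitutes.

0.79; substitutes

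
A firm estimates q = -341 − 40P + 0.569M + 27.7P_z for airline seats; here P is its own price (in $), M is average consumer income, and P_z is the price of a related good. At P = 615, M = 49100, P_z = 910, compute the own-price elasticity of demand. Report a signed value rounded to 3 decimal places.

-0.872

At the given values, q = -341 − 40(615) + 0.569(49100) + 27.7(910) = 28203.9.
∂q/∂P = −40.
E = (-40) × (615/28203.9) = -0.87221…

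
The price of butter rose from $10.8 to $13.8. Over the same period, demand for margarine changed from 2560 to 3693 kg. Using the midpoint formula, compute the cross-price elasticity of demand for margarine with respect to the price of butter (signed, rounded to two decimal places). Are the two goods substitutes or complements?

%ΔQ_{margarine} = (3693 − 2560)/avg = 1133/3126.5 = 0.362386…
%ΔP_{butter} = (13.8 − 10.8)/avg = 3/12.3 = 0.243902…
E_cross = (1133/3126.5) / (3/12.3) = 1.4857…
E_cross > 0 ⇒ the goods are substitutes.

1.49; substitutes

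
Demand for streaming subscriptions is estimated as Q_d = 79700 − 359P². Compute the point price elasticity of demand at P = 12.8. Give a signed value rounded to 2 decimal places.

-5.63

dQ_d/dP = −2·359·P = -9190.4. At P = 12.8, Q_d = 20881.44.
Ed = (dQ_d/dP)·(P/Q_d) = (-9190.4) × (12.8/20881.44) = -5.6335…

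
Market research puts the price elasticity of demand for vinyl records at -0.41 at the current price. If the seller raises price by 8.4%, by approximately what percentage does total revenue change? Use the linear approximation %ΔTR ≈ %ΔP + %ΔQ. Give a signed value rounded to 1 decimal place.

%ΔQ ≈ Ed × %ΔP = (-0.41) × (+8.4%) = -3.4440%
%ΔTR ≈ %ΔP + %ΔQ = (+8.4%) + (-3.4440%) = +4.9560%

+5.0%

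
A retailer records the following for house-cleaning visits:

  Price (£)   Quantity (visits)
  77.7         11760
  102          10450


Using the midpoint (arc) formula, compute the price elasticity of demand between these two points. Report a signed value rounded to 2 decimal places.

%ΔQ = (10450 − 11760) / [(11760 + 10450)/2] = -1310/11105 = -0.117964…
%ΔP = (102 − 77.7) / [(77.7 + 102)/2] = 24.3/89.85 = 0.270450…
Arc Ed = %ΔQ / %ΔP = (-1310/11105) / (24.3/89.85) = -0.4361…

-0.44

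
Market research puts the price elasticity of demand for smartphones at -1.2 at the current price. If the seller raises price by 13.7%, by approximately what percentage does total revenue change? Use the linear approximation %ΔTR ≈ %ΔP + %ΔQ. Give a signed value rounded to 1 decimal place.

-2.7%

%ΔQ ≈ Ed × %ΔP = (-1.2) × (+13.7%) = -16.4400%
%ΔTR ≈ %ΔP + %ΔQ = (+13.7%) + (-16.4400%) = -2.7400%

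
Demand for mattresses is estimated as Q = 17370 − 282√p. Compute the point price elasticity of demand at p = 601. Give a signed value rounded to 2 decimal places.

-0.33

dQ/dp = −282/(2√p) = -5.75151. At p = 601, Q = 10456.7.
Ed = (dQ/dp)·(p/Q) = (-5.75151) × (601/10456.7) = -0.3305…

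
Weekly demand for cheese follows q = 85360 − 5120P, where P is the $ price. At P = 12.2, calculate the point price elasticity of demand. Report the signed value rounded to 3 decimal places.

dq/dP = −5120. At P = 12.2, q = 85360 − 5120(12.2) = 22896.
Ed = (dq/dP)·(P/q) = −5120 × (12.2/22896) = -2.72816…

-2.728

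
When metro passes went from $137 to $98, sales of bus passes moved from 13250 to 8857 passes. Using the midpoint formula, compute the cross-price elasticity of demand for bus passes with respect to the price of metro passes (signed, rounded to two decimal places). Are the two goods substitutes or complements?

1.20; substitutes

%ΔQ_{bus passes} = (8857 − 13250)/avg = -4393/11053.5 = -0.397430…
%ΔP_{metro passes} = (98 − 137)/avg = -39/117.5 = -0.331914…
E_cross = (-4393/11053.5) / (-39/117.5) = 1.1973…
E_cross > 0 ⇒ the goods are substitutes.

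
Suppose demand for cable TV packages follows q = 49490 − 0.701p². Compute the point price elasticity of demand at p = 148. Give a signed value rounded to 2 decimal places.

dq/dp = −2·0.701·p = -207.496. At p = 148, q = 34135.296.
Ed = (dq/dp)·(p/q) = (-207.496) × (148/34135.296) = -0.8996…

-0.90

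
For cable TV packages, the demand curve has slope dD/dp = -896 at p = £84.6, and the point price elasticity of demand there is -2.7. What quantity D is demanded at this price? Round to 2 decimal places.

28074.67

Ed = (dD/dp)·(p/D) ⇒ D = (dD/dp)·p/Ed = (-896)·84.6/(-2.7) = 28074.6666…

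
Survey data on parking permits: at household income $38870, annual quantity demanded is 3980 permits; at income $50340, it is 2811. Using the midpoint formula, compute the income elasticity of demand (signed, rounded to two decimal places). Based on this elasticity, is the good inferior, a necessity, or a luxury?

%ΔQ = (2811 − 3980)/[( 3980 + 2811)/2] = -1169/3395.5 = -0.344279…
%ΔIncome = (50340 − 38870)/[( 38870 + 50340)/2] = 11470/44605 = 0.257146…
E_income = (-1169/3395.5) / (11470/44605) = -1.3388…
E_income < 0 ⇒ inferior good.

-1.34; inferior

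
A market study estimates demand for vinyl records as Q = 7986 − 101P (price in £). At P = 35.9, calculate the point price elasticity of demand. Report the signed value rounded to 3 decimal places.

-0.832

dQ/dP = −101. At P = 35.9, Q = 7986 − 101(35.9) = 4360.1.
Ed = (dQ/dP)·(P/Q) = −101 × (35.9/4360.1) = -0.83160…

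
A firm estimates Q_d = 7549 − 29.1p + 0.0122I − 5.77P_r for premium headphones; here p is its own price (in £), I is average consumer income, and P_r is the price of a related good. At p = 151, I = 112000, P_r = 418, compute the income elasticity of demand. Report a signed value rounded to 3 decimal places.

At the given values, Q_d = 7549 − 29.1(151) + 0.0122(112000) − 5.77(418) = 2109.44.
∂Q_d/∂I = 0.0122.
E = (0.0122) × (112000/2109.44) = 0.64775…

0.648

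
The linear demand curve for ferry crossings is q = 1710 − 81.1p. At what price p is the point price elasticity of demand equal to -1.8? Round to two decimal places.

Ed = −81.1p/(1710 − 81.1p). Set this equal to -1.8:
81.1p = 1.8·(1710 − 81.1p) ⇒ 81.1p(1 + 1.8) = 1.8·1710
p = 1.8·1710 / (81.1·2.8) = 13.5546…

13.55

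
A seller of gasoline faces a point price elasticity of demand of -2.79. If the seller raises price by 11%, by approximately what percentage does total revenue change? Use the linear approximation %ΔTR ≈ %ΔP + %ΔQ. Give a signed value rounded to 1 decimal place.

%ΔQ ≈ Ed × %ΔP = (-2.79) × (+11%) = -30.6900%
%ΔTR ≈ %ΔP + %ΔQ = (+11%) + (-30.6900%) = -19.6900%

-19.7%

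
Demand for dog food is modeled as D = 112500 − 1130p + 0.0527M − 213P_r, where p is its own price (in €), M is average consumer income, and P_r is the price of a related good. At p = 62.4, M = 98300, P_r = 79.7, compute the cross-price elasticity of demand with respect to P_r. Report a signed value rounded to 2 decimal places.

-0.56

At the given values, D = 112500 − 1130(62.4) + 0.0527(98300) − 213(79.7) = 30192.31.
∂D/∂P_r = -213.
E = (-213) × (79.7/30192.31) = -0.5622…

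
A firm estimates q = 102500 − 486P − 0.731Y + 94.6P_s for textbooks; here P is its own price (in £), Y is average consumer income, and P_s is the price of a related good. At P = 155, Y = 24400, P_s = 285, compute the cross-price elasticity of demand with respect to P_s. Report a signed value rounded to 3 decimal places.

At the given values, q = 102500 − 486(155) − 0.731(24400) + 94.6(285) = 36294.6.
∂q/∂P_s = 94.6.
E = (94.6) × (285/36294.6) = 0.74283…

0.743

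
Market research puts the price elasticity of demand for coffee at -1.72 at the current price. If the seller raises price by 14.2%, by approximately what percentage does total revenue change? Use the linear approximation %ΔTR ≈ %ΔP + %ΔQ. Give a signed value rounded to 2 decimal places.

%ΔQ ≈ Ed × %ΔP = (-1.72) × (+14.2%) = -24.4240%
%ΔTR ≈ %ΔP + %ΔQ = (+14.2%) + (-24.4240%) = -10.2240%

-10.22%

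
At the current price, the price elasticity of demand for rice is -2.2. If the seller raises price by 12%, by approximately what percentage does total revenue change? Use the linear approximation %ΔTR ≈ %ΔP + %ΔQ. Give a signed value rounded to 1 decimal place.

%ΔQ ≈ Ed × %ΔP = (-2.2) × (+12%) = -26.4000%
%ΔTR ≈ %ΔP + %ΔQ = (+12%) + (-26.4000%) = -14.4000%

-14.4%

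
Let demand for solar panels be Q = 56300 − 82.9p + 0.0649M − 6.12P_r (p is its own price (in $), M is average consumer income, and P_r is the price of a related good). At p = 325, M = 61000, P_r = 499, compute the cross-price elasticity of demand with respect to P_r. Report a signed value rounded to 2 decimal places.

-0.10

At the given values, Q = 56300 − 82.9(325) + 0.0649(61000) − 6.12(499) = 30262.52.
∂Q/∂P_r = -6.12.
E = (-6.12) × (499/30262.52) = -0.1009…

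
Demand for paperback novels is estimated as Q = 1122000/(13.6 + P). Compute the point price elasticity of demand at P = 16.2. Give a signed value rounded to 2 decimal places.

-0.54

dQ/dP = −1122000/(13.6 + P)² = -1263.46. At P = 16.2, Q = 37651.
Ed = (dQ/dP)·(P/Q) = (-1263.46) × (16.2/37651) = -0.5436…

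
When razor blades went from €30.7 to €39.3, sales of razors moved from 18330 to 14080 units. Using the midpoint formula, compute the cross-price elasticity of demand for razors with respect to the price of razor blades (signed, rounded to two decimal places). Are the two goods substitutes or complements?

-1.07; complements

%ΔQ_{razors} = (14080 − 18330)/avg = -4250/16205 = -0.262264…
%ΔP_{razor blades} = (39.3 − 30.7)/avg = 8.6/35 = 0.245714…
E_cross = (-4250/16205) / (8.6/35) = -1.0673…
E_cross < 0 ⇒ the goods are complements.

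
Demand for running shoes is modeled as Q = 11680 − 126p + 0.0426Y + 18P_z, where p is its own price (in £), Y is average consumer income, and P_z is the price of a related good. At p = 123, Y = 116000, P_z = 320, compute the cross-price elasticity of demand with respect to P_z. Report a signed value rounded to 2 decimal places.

At the given values, Q = 11680 − 126(123) + 0.0426(116000) + 18(320) = 6883.6.
∂Q/∂P_z = 18.
E = (18) × (320/6883.6) = 0.8367…

0.84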